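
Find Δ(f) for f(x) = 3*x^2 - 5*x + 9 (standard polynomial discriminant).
Δ = -83

For a quadratic a x^2 + b x + c the discriminant is Δ = b^2 - 4ac = (-5)^2 - 4*(3)*(9) = 25 - (108) = -83.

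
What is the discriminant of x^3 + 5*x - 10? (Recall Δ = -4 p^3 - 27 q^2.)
Δ = -3200

For a depressed cubic x^3 + p x + q the discriminant is Δ = -4 p^3 - 27 q^2 = -4*(5)^3 - 27*(-10)^2 = -500 - 2700 = -3200.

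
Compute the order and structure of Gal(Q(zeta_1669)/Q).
|Gal(Q(zeta_1669)/Q)| = phi(1669) = 1668; group ≅ (Z/1669Z)^* ≅ Z/1668Z

The n-th cyclotomic polynomial Φ_1669(x) is the minimal polynomial of zeta_1669 over Q and has degree phi(1669) = 1668. So Q(zeta_1669) is a degree-1668 Galois extension with Galois group (Z/1669Z)^*. (Z/1669Z)^* is cyclic since 1669 is an odd prime power (or 4). Hence Gal(Q(zeta_1669)/Q) ≅ Z/1668Z.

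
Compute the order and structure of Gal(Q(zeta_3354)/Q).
|Gal(Q(zeta_3354)/Q)| = phi(3354) = 1008; group ≅ (Z/3354Z)^* ≅ Z/2Z × Z/12Z × Z/42Z

The n-th cyclotomic polynomial Φ_3354(x) is the minimal polynomial of zeta_3354 over Q and has degree phi(3354) = 1008. So Q(zeta_3354) is a degree-1008 Galois extension with Galois group (Z/3354Z)^*. By CRT, (Z/3354Z)^* ≅ (Z/2Z)^* × (Z/3Z)^* × (Z/13Z)^* × (Z/43Z)^*. Each prime-power unit group is (Z/2Z)^* ≅ trivial group (order 1); (Z/3Z)^* ≅ Z/2Z; (Z/13Z)^* ≅ Z/12Z; (Z/43Z)^* ≅ Z/42Z. Hence Gal(Q(zeta_3354)/Q) ≅ Z/2Z × Z/12Z × Z/42Z.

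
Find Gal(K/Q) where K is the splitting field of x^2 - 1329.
Gal(K/Q) = Z/2Z (cyclic of order 2)

x^2 - 1329 is irreducible over Q since 1329 is not a rational square. The splitting field Q(sqrt(1329)) has degree 2 over Q, and its unique nontrivial automorphism is sqrt(1329) ↦ -sqrt(1329). Hence Gal(Q(sqrt(1329))/Q) = Z/2Z.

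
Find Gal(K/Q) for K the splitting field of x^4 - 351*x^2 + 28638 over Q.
Gal(K/Q) = V_4 (Klein four-group, Z/2Z × Z/2Z)

f factors as (x^2 - 222)(x^2 - 129), so the splitting field is K = Q(sqrt(222), sqrt(129)). The elements 222, 129, 28638 are all non-squares in Q, so sqrt(222) and sqrt(129) generate independent quadratic extensions. Thus [K:Q] = 4 and Gal(K/Q) is generated by the two order-2 automorphisms sqrt(222) ↦ -sqrt(222) and sqrt(129) ↦ -sqrt(129), giving V_4.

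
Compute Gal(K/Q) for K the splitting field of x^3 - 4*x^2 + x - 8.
Gal(K/Q) = S_3 (symmetric group of order 6)

Compute the discriminant of x^3 + (-4)*x^2 + (1)*x + (-8): Δ = -3188. Since Δ is not a rational square, the Galois group is not contained in A_3; it must be the full S_3 (irreducibility of the cubic rules out anything smaller).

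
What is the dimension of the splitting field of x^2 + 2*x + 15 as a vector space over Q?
[K:Q] = 2

The discriminant of x^2 + (2)*x + (15) is b^2 - 4c = 4 - (60) = -56. Since -56 is not a perfect square in Q, the polynomial is irreducible over Q. Its two roots generate a degree-2 extension, so [K:Q] = 2.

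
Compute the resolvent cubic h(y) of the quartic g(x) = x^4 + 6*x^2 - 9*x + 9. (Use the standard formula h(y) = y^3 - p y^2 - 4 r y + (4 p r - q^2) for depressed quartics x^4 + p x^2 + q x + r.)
h(y) = y^3 - 6*y^2 - 36*y + 135

Identify coefficients: p = 6, q = -9, r = 9.
Plug into h(y) = y^3 - p y^2 - 4 r y + (4 p r - q^2):
  h(y) = y^3 - (6) y^2 - 4*(9) y + (4*(6)*(9) - (-9)^2)
       = y^3 + (-6) y^2 + (-36) y + (135).
Simplifying: h(y) = y^3 - 6*y^2 - 36*y + 135.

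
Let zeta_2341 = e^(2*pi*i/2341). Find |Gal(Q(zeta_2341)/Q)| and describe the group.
|Gal(Q(zeta_2341)/Q)| = phi(2341) = 2340; group ≅ (Z/2341Z)^* ≅ Z/2340Z

The n-th cyclotomic polynomial Φ_2341(x) is the minimal polynomial of zeta_2341 over Q and has degree phi(2341) = 2340. So Q(zeta_2341) is a degree-2340 Galois extension with Galois group (Z/2341Z)^*. (Z/2341Z)^* is cyclic since 2341 is an odd prime power (or 4). Hence Gal(Q(zeta_2341)/Q) ≅ Z/2340Z.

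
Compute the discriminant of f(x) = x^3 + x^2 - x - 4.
Δ = -339

For x^3 + a x^2 + b x + c the discriminant is Δ = 18 a b c - 4 a^3 c + a^2 b^2 - 4 b^3 - 27 c^2.
Plug a = 1, b = -1, c = -4:
  18*(1)*(-1)*(-4) - 4*(1)^3*(-4) + (1)^2*(-1)^2 - 4*(-1)^3 - 27*(-4)^2
  = 72 + (16) + 1 + (4) + (-432)
  = -339.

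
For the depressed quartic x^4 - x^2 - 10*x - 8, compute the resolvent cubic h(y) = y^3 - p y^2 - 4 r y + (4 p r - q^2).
h(y) = y^3 + y^2 + 32*y - 68

Identify coefficients: p = -1, q = -10, r = -8.
Plug into h(y) = y^3 - p y^2 - 4 r y + (4 p r - q^2):
  h(y) = y^3 - (-1) y^2 - 4*(-8) y + (4*(-1)*(-8) - (-10)^2)
       = y^3 + (1) y^2 + (32) y + (-68).
Simplifying: h(y) = y^3 + y^2 + 32*y - 68.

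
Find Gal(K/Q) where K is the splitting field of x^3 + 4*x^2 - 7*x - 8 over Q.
Gal(K/Q) = S_3 (symmetric group of order 6)

Compute the discriminant of x^3 + (4)*x^2 + (-7)*x + (-8): Δ = 6508. Since Δ is not a rational square, the Galois group is not contained in A_3; it must be the full S_3 (irreducibility of the cubic rules out anything smaller).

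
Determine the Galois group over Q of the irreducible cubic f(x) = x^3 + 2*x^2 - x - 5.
Gal(K/Q) = S_3 (symmetric group of order 6)

Compute the discriminant of x^3 + (2)*x^2 + (-1)*x + (-5): Δ = -327. Since Δ is not a rational square, the Galois group is not contained in A_3; it must be the full S_3 (irreducibility of the cubic rules out anything smaller).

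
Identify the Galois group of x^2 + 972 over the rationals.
Gal(K/Q) = Z/2Z (cyclic of order 2)

x^2 + 972 is irreducible over Q since -972 is not a rational square. The splitting field Q(sqrt(-972)) has degree 2 over Q, and its unique nontrivial automorphism is sqrt(-972) ↦ -sqrt(-972). Hence Gal(Q(sqrt(-972))/Q) = Z/2Z.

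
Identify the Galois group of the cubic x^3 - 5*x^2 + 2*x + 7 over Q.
Gal(K/Q) = S_3 (symmetric group of order 6)

Compute the discriminant of x^3 + (-5)*x^2 + (2)*x + (7): Δ = 985. Since Δ is not a rational square, the Galois group is not contained in A_3; it must be the full S_3 (irreducibility of the cubic rules out anything smaller).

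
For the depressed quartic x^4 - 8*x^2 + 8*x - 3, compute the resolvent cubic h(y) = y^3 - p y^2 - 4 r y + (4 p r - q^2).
h(y) = y^3 + 8*y^2 + 12*y + 32

Identify coefficients: p = -8, q = 8, r = -3.
Plug into h(y) = y^3 - p y^2 - 4 r y + (4 p r - q^2):
  h(y) = y^3 - (-8) y^2 - 4*(-3) y + (4*(-8)*(-3) - (8)^2)
       = y^3 + (8) y^2 + (12) y + (32).
Simplifying: h(y) = y^3 + 8*y^2 + 12*y + 32.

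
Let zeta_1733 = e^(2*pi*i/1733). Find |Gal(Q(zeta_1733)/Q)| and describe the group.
|Gal(Q(zeta_1733)/Q)| = phi(1733) = 1732; group ≅ (Z/1733Z)^* ≅ Z/1732Z

The n-th cyclotomic polynomial Φ_1733(x) is the minimal polynomial of zeta_1733 over Q and has degree phi(1733) = 1732. So Q(zeta_1733) is a degree-1732 Galois extension with Galois group (Z/1733Z)^*. (Z/1733Z)^* is cyclic since 1733 is an odd prime power (or 4). Hence Gal(Q(zeta_1733)/Q) ≅ Z/1732Z.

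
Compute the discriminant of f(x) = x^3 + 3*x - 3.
Δ = -351

For a depressed cubic x^3 + p x + q the discriminant is Δ = -4 p^3 - 27 q^2 = -4*(3)^3 - 27*(-3)^2 = -108 - 243 = -351.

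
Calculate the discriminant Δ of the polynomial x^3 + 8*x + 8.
Δ = -3776

For x^3 + a x^2 + b x + c the discriminant is Δ = 18 a b c - 4 a^3 c + a^2 b^2 - 4 b^3 - 27 c^2.
Plug a = 0, b = 8, c = 8:
  18*(0)*(8)*(8) - 4*(0)^3*(8) + (0)^2*(8)^2 - 4*(8)^3 - 27*(8)^2
  = 0 + (0) + 0 + (-2048) + (-1728)
  = -3776.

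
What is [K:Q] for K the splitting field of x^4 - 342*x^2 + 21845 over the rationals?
[K:Q] = 4

f factors as (x^2 - 257)(x^2 - 85); the splitting field is K = Q(sqrt(257), sqrt(85)). Since 257, 85, and 21845 are all non-squares in Q, the three subfields Q(sqrt(257)), Q(sqrt(85)), Q(sqrt(21845)) are distinct degree-2 extensions, so [K:Q] = 4 (Klein four Galois group).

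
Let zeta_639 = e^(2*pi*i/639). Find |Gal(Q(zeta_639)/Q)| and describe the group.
|Gal(Q(zeta_639)/Q)| = phi(639) = 420; group ≅ (Z/639Z)^* ≅ Z/6Z × Z/70Z

The n-th cyclotomic polynomial Φ_639(x) is the minimal polynomial of zeta_639 over Q and has degree phi(639) = 420. So Q(zeta_639) is a degree-420 Galois extension with Galois group (Z/639Z)^*. By CRT, (Z/639Z)^* ≅ (Z/9Z)^* × (Z/71Z)^*. Each prime-power unit group is (Z/9Z)^* ≅ Z/6Z; (Z/71Z)^* ≅ Z/70Z. Hence Gal(Q(zeta_639)/Q) ≅ Z/6Z × Z/70Z.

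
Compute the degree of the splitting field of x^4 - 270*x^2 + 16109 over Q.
[K:Q] = 4

f factors as (x^2 - 181)(x^2 - 89); the splitting field is K = Q(sqrt(181), sqrt(89)). Since 181, 89, and 16109 are all non-squares in Q, the three subfields Q(sqrt(181)), Q(sqrt(89)), Q(sqrt(16109)) are distinct degree-2 extensions, so [K:Q] = 4 (Klein four Galois group).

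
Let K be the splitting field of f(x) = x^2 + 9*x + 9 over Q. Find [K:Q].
[K:Q] = 2

The discriminant of x^2 + (9)*x + (9) is b^2 - 4c = 81 - (36) = 45. Since 45 is not a perfect square in Q, the polynomial is irreducible over Q. Its two roots generate a degree-2 extension, so [K:Q] = 2.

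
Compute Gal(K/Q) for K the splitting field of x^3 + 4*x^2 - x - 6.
Gal(K/Q) = S_3 (symmetric group of order 6)

Compute the discriminant of x^3 + (4)*x^2 + (-1)*x + (-6): Δ = 1016. Since Δ is not a rational square, the Galois group is not contained in A_3; it must be the full S_3 (irreducibility of the cubic rules out anything smaller).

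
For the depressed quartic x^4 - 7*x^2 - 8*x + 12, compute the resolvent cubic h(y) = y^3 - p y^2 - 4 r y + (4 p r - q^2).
h(y) = y^3 + 7*y^2 - 48*y - 400

Identify coefficients: p = -7, q = -8, r = 12.
Plug into h(y) = y^3 - p y^2 - 4 r y + (4 p r - q^2):
  h(y) = y^3 - (-7) y^2 - 4*(12) y + (4*(-7)*(12) - (-8)^2)
       = y^3 + (7) y^2 + (-48) y + (-400).
Simplifying: h(y) = y^3 + 7*y^2 - 48*y - 400.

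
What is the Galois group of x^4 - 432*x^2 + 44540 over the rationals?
Gal(K/Q) = V_4 (Klein four-group, Z/2Z × Z/2Z)

f factors as (x^2 - 262)(x^2 - 170), so the splitting field is K = Q(sqrt(262), sqrt(170)). The elements 262, 170, 44540 are all non-squares in Q, so sqrt(262) and sqrt(170) generate independent quadratic extensions. Thus [K:Q] = 4 and Gal(K/Q) is generated by the two order-2 automorphisms sqrt(262) ↦ -sqrt(262) and sqrt(170) ↦ -sqrt(170), giving V_4.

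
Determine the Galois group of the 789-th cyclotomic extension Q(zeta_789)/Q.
|Gal(Q(zeta_789)/Q)| = phi(789) = 524; group ≅ (Z/789Z)^* ≅ Z/2Z × Z/262Z

The n-th cyclotomic polynomial Φ_789(x) is the minimal polynomial of zeta_789 over Q and has degree phi(789) = 524. So Q(zeta_789) is a degree-524 Galois extension with Galois group (Z/789Z)^*. By CRT, (Z/789Z)^* ≅ (Z/3Z)^* × (Z/263Z)^*. Each prime-power unit group is (Z/3Z)^* ≅ Z/2Z; (Z/263Z)^* ≅ Z/262Z. Hence Gal(Q(zeta_789)/Q) ≅ Z/2Z × Z/262Z.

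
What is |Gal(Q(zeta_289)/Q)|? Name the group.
|Gal(Q(zeta_289)/Q)| = phi(289) = 272; group ≅ (Z/289Z)^* ≅ Z/272Z

The n-th cyclotomic polynomial Φ_289(x) is the minimal polynomial of zeta_289 over Q and has degree phi(289) = 272. So Q(zeta_289) is a degree-272 Galois extension with Galois group (Z/289Z)^*. (Z/289Z)^* is cyclic since 289 is an odd prime power (or 4). Hence Gal(Q(zeta_289)/Q) ≅ Z/272Z.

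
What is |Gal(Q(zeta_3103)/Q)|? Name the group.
|Gal(Q(zeta_3103)/Q)| = phi(3103) = 2968; group ≅ (Z/3103Z)^* ≅ Z/28Z × Z/106Z

The n-th cyclotomic polynomial Φ_3103(x) is the minimal polynomial of zeta_3103 over Q and has degree phi(3103) = 2968. So Q(zeta_3103) is a degree-2968 Galois extension with Galois group (Z/3103Z)^*. By CRT, (Z/3103Z)^* ≅ (Z/29Z)^* × (Z/107Z)^*. Each prime-power unit group is (Z/29Z)^* ≅ Z/28Z; (Z/107Z)^* ≅ Z/106Z. Hence Gal(Q(zeta_3103)/Q) ≅ Z/28Z × Z/106Z.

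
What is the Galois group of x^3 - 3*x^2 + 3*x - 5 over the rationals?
Gal(K/Q) = S_3 (symmetric group of order 6)

Compute the discriminant of x^3 + (-3)*x^2 + (3)*x + (-5): Δ = -432. Since Δ is not a rational square, the Galois group is not contained in A_3; it must be the full S_3 (irreducibility of the cubic rules out anything smaller).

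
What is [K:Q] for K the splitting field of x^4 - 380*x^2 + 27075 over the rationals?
[K:Q] = 4

f factors as (x^2 - 95)(x^2 - 285); the splitting field is K = Q(sqrt(95), sqrt(285)). Since 95, 285, and 27075 are all non-squares in Q, the three subfields Q(sqrt(95)), Q(sqrt(285)), Q(sqrt(27075)) are distinct degree-2 extensions, so [K:Q] = 4 (Klein four Galois group).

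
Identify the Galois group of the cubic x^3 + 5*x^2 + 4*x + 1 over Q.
Gal(K/Q) = S_3 (symmetric group of order 6)

Compute the discriminant of x^3 + (5)*x^2 + (4)*x + (1): Δ = -23. Since Δ is not a rational square, the Galois group is not contained in A_3; it must be the full S_3 (irreducibility of the cubic rules out anything smaller).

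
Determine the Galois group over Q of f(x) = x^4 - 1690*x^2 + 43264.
Gal(K/Q) = Z/2Z (cyclic of order 2)

f factors as (x^2 - 26)(x^2 - 1664), so the splitting field is K = Q(sqrt(26), sqrt(1664)). The squarefree part of 26 is 26 and the squarefree part of 1664 is also 26, so sqrt(26) and sqrt(1664) are both rational multiples of sqrt(26). Hence Q(sqrt(26)) = Q(sqrt(1664)) = Q(sqrt(26)), and the splitting field collapses to a single degree-2 extension with Galois group Z/2Z.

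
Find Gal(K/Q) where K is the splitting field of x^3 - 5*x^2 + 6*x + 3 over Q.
Gal(K/Q) = S_3 (symmetric group of order 6)

Compute the discriminant of x^3 + (-5)*x^2 + (6)*x + (3): Δ = -327. Since Δ is not a rational square, the Galois group is not contained in A_3; it must be the full S_3 (irreducibility of the cubic rules out anything smaller).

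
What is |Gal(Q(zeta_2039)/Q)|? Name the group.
|Gal(Q(zeta_2039)/Q)| = phi(2039) = 2038; group ≅ (Z/2039Z)^* ≅ Z/2038Z

The n-th cyclotomic polynomial Φ_2039(x) is the minimal polynomial of zeta_2039 over Q and has degree phi(2039) = 2038. So Q(zeta_2039) is a degree-2038 Galois extension with Galois group (Z/2039Z)^*. (Z/2039Z)^* is cyclic since 2039 is an odd prime power (or 4). Hence Gal(Q(zeta_2039)/Q) ≅ Z/2038Z.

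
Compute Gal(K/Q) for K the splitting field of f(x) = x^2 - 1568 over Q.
Gal(K/Q) = Z/2Z (cyclic of order 2)

x^2 - 1568 is irreducible over Q since 1568 is not a rational square. The splitting field Q(sqrt(1568)) has degree 2 over Q, and its unique nontrivial automorphism is sqrt(1568) ↦ -sqrt(1568). Hence Gal(Q(sqrt(1568))/Q) = Z/2Z.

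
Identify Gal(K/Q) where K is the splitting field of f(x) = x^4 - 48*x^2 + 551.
Gal(K/Q) = V_4 (Klein four-group, Z/2Z × Z/2Z)

f factors as (x^2 - 29)(x^2 - 19), so the splitting field is K = Q(sqrt(29), sqrt(19)). The elements 29, 19, 551 are all non-squares in Q, so sqrt(29) and sqrt(19) generate independent quadratic extensions. Thus [K:Q] = 4 and Gal(K/Q) is generated by the two order-2 automorphisms sqrt(29) ↦ -sqrt(29) and sqrt(19) ↦ -sqrt(19), giving V_4.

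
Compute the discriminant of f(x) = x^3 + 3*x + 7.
Δ = -1431

For a depressed cubic x^3 + p x + q the discriminant is Δ = -4 p^3 - 27 q^2 = -4*(3)^3 - 27*(7)^2 = -108 - 1323 = -1431.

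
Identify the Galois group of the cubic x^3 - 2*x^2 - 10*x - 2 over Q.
Gal(K/Q) = S_3 (symmetric group of order 6)

Compute the discriminant of x^3 + (-2)*x^2 + (-10)*x + (-2): Δ = 3508. Since Δ is not a rational square, the Galois group is not contained in A_3; it must be the full S_3 (irreducibility of the cubic rules out anything smaller).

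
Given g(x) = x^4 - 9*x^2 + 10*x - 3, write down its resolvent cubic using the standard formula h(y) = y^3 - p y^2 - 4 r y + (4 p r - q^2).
h(y) = y^3 + 9*y^2 + 12*y + 8

Identify coefficients: p = -9, q = 10, r = -3.
Plug into h(y) = y^3 - p y^2 - 4 r y + (4 p r - q^2):
  h(y) = y^3 - (-9) y^2 - 4*(-3) y + (4*(-9)*(-3) - (10)^2)
       = y^3 + (9) y^2 + (12) y + (8).
Simplifying: h(y) = y^3 + 9*y^2 + 12*y + 8.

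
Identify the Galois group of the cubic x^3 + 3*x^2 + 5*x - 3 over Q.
Gal(K/Q) = S_3 (symmetric group of order 6)

Compute the discriminant of x^3 + (3)*x^2 + (5)*x + (-3): Δ = -1004. Since Δ is not a rational square, the Galois group is not contained in A_3; it must be the full S_3 (irreducibility of the cubic rules out anything smaller).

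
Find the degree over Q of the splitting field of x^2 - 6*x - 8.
[K:Q] = 2

The discriminant of x^2 + (-6)*x + (-8) is b^2 - 4c = 36 - (-32) = 68. Since 68 is not a perfect square in Q, the polynomial is irreducible over Q. Its two roots generate a degree-2 extension, so [K:Q] = 2.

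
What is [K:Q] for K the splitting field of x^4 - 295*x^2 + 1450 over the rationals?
[K:Q] = 4

f factors as (x^2 - 290)(x^2 - 5); the splitting field is K = Q(sqrt(290), sqrt(5)). Since 290, 5, and 1450 are all non-squares in Q, the three subfields Q(sqrt(290)), Q(sqrt(5)), Q(sqrt(1450)) are distinct degree-2 extensions, so [K:Q] = 4 (Klein four Galois group).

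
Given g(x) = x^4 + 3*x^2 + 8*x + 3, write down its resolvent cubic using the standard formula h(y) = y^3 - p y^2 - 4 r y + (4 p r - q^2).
h(y) = y^3 - 3*y^2 - 12*y - 28

Identify coefficients: p = 3, q = 8, r = 3.
Plug into h(y) = y^3 - p y^2 - 4 r y + (4 p r - q^2):
  h(y) = y^3 - (3) y^2 - 4*(3) y + (4*(3)*(3) - (8)^2)
       = y^3 + (-3) y^2 + (-12) y + (-28).
Simplifying: h(y) = y^3 - 3*y^2 - 12*y - 28.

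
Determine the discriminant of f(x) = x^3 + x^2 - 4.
Δ = -416

For x^3 + a x^2 + b x + c the discriminant is Δ = 18 a b c - 4 a^3 c + a^2 b^2 - 4 b^3 - 27 c^2.
Plug a = 1, b = 0, c = -4:
  18*(1)*(0)*(-4) - 4*(1)^3*(-4) + (1)^2*(0)^2 - 4*(0)^3 - 27*(-4)^2
  = 0 + (16) + 0 + (0) + (-432)
  = -416.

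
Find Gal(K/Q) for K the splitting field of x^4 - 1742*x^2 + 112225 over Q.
Gal(K/Q) = Z/2Z (cyclic of order 2)

f factors as (x^2 - 1675)(x^2 - 67), so the splitting field is K = Q(sqrt(1675), sqrt(67)). The squarefree part of 1675 is 67 and the squarefree part of 67 is also 67, so sqrt(1675) and sqrt(67) are both rational multiples of sqrt(67). Hence Q(sqrt(1675)) = Q(sqrt(67)) = Q(sqrt(67)), and the splitting field collapses to a single degree-2 extension with Galois group Z/2Z.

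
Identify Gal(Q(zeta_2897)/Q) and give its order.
|Gal(Q(zeta_2897)/Q)| = phi(2897) = 2896; group ≅ (Z/2897Z)^* ≅ Z/2896Z

The n-th cyclotomic polynomial Φ_2897(x) is the minimal polynomial of zeta_2897 over Q and has degree phi(2897) = 2896. So Q(zeta_2897) is a degree-2896 Galois extension with Galois group (Z/2897Z)^*. (Z/2897Z)^* is cyclic since 2897 is an odd prime power (or 4). Hence Gal(Q(zeta_2897)/Q) ≅ Z/2896Z.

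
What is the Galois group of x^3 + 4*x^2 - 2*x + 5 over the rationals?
Gal(K/Q) = S_3 (symmetric group of order 6)

Compute the discriminant of x^3 + (4)*x^2 + (-2)*x + (5): Δ = -2579. Since Δ is not a rational square, the Galois group is not contained in A_3; it must be the full S_3 (irreducibility of the cubic rules out anything smaller).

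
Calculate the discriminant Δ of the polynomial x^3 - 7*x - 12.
Δ = -2516

For a depressed cubic x^3 + p x + q the discriminant is Δ = -4 p^3 - 27 q^2 = -4*(-7)^3 - 27*(-12)^2 = 1372 - 3888 = -2516.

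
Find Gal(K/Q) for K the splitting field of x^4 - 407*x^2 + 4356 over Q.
Gal(K/Q) = Z/2Z (cyclic of order 2)

f factors as (x^2 - 11)(x^2 - 396), so the splitting field is K = Q(sqrt(11), sqrt(396)). The squarefree part of 11 is 11 and the squarefree part of 396 is also 11, so sqrt(11) and sqrt(396) are both rational multiples of sqrt(11). Hence Q(sqrt(11)) = Q(sqrt(396)) = Q(sqrt(11)), and the splitting field collapses to a single degree-2 extension with Galois group Z/2Z.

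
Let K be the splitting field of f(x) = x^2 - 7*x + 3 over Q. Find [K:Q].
[K:Q] = 2

The discriminant of x^2 + (-7)*x + (3) is b^2 - 4c = 49 - (12) = 37. Since 37 is not a perfect square in Q, the polynomial is irreducible over Q. Its two roots generate a degree-2 extension, so [K:Q] = 2.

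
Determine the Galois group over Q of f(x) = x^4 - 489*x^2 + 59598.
Gal(K/Q) = V_4 (Klein four-group, Z/2Z × Z/2Z)

f factors as (x^2 - 258)(x^2 - 231), so the splitting field is K = Q(sqrt(258), sqrt(231)). The elements 258, 231, 59598 are all non-squares in Q, so sqrt(258) and sqrt(231) generate independent quadratic extensions. Thus [K:Q] = 4 and Gal(K/Q) is generated by the two order-2 automorphisms sqrt(258) ↦ -sqrt(258) and sqrt(231) ↦ -sqrt(231), giving V_4.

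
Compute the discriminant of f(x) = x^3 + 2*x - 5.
Δ = -707

For a depressed cubic x^3 + p x + q the discriminant is Δ = -4 p^3 - 27 q^2 = -4*(2)^3 - 27*(-5)^2 = -32 - 675 = -707.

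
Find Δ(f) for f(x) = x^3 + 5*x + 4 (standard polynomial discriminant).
Δ = -932

For a depressed cubic x^3 + p x + q the discriminant is Δ = -4 p^3 - 27 q^2 = -4*(5)^3 - 27*(4)^2 = -500 - 432 = -932.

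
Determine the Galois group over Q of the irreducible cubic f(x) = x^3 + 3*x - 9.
Gal(K/Q) = S_3 (symmetric group of order 6)

Compute the discriminant of x^3 + (0)*x^2 + (3)*x + (-9): Δ = -2295. Since Δ is not a rational square, the Galois group is not contained in A_3; it must be the full S_3 (irreducibility of the cubic rules out anything smaller).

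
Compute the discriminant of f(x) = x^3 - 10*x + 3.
Δ = 3757

For a depressed cubic x^3 + p x + q the discriminant is Δ = -4 p^3 - 27 q^2 = -4*(-10)^3 - 27*(3)^2 = 4000 - 243 = 3757.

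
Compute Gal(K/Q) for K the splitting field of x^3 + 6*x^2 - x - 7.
Gal(K/Q) = S_3 (symmetric group of order 6)

Compute the discriminant of x^3 + (6)*x^2 + (-1)*x + (-7): Δ = 5521. Since Δ is not a rational square, the Galois group is not contained in A_3; it must be the full S_3 (irreducibility of the cubic rules out anything smaller).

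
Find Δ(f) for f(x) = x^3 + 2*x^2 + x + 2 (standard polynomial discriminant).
Δ = -100

For x^3 + a x^2 + b x + c the discriminant is Δ = 18 a b c - 4 a^3 c + a^2 b^2 - 4 b^3 - 27 c^2.
Plug a = 2, b = 1, c = 2:
  18*(2)*(1)*(2) - 4*(2)^3*(2) + (2)^2*(1)^2 - 4*(1)^3 - 27*(2)^2
  = 72 + (-64) + 4 + (-4) + (-108)
  = -100.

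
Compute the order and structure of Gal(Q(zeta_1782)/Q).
|Gal(Q(zeta_1782)/Q)| = phi(1782) = 540; group ≅ (Z/1782Z)^* ≅ Z/10Z × Z/54Z

The n-th cyclotomic polynomial Φ_1782(x) is the minimal polynomial of zeta_1782 over Q and has degree phi(1782) = 540. So Q(zeta_1782) is a degree-540 Galois extension with Galois group (Z/1782Z)^*. By CRT, (Z/1782Z)^* ≅ (Z/2Z)^* × (Z/81Z)^* × (Z/11Z)^*. Each prime-power unit group is (Z/2Z)^* ≅ trivial group (order 1); (Z/81Z)^* ≅ Z/54Z; (Z/11Z)^* ≅ Z/10Z. Hence Gal(Q(zeta_1782)/Q) ≅ Z/10Z × Z/54Z.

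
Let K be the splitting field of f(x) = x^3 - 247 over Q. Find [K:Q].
[K:Q] = 6

x^3 - 247 has one real root r = 247^(1/3) and two complex roots r*zeta_3, r*zeta_3^2 where zeta_3 = e^(2*pi*i/3). The splitting field is Q(r, zeta_3). [Q(r):Q] = 3 and [Q(zeta_3):Q] = 2 with gcd = 1, so [Q(r, zeta_3):Q] = 3 * 2 = 6.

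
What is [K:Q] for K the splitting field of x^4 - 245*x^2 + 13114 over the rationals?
[K:Q] = 4

f factors as (x^2 - 79)(x^2 - 166); the splitting field is K = Q(sqrt(79), sqrt(166)). Since 79, 166, and 13114 are all non-squares in Q, the three subfields Q(sqrt(79)), Q(sqrt(166)), Q(sqrt(13114)) are distinct degree-2 extensions, so [K:Q] = 4 (Klein four Galois group).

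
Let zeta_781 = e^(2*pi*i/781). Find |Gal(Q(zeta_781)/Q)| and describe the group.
|Gal(Q(zeta_781)/Q)| = phi(781) = 700; group ≅ (Z/781Z)^* ≅ Z/10Z × Z/70Z

The n-th cyclotomic polynomial Φ_781(x) is the minimal polynomial of zeta_781 over Q and has degree phi(781) = 700. So Q(zeta_781) is a degree-700 Galois extension with Galois group (Z/781Z)^*. By CRT, (Z/781Z)^* ≅ (Z/11Z)^* × (Z/71Z)^*. Each prime-power unit group is (Z/11Z)^* ≅ Z/10Z; (Z/71Z)^* ≅ Z/70Z. Hence Gal(Q(zeta_781)/Q) ≅ Z/10Z × Z/70Z.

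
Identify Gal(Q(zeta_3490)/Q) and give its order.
|Gal(Q(zeta_3490)/Q)| = phi(3490) = 1392; group ≅ (Z/3490Z)^* ≅ Z/4Z × Z/348Z

The n-th cyclotomic polynomial Φ_3490(x) is the minimal polynomial of zeta_3490 over Q and has degree phi(3490) = 1392. So Q(zeta_3490) is a degree-1392 Galois extension with Galois group (Z/3490Z)^*. By CRT, (Z/3490Z)^* ≅ (Z/2Z)^* × (Z/5Z)^* × (Z/349Z)^*. Each prime-power unit group is (Z/2Z)^* ≅ trivial group (order 1); (Z/5Z)^* ≅ Z/4Z; (Z/349Z)^* ≅ Z/348Z. Hence Gal(Q(zeta_3490)/Q) ≅ Z/4Z × Z/348Z.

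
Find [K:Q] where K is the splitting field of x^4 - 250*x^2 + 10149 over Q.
[K:Q] = 4

f factors as (x^2 - 199)(x^2 - 51); the splitting field is K = Q(sqrt(199), sqrt(51)). Since 199, 51, and 10149 are all non-squares in Q, the three subfields Q(sqrt(199)), Q(sqrt(51)), Q(sqrt(10149)) are distinct degree-2 extensions, so [K:Q] = 4 (Klein four Galois group).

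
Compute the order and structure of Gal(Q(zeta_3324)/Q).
|Gal(Q(zeta_3324)/Q)| = phi(3324) = 1104; group ≅ (Z/3324Z)^* ≅ Z/2Z × Z/2Z × Z/276Z

The n-th cyclotomic polynomial Φ_3324(x) is the minimal polynomial of zeta_3324 over Q and has degree phi(3324) = 1104. So Q(zeta_3324) is a degree-1104 Galois extension with Galois group (Z/3324Z)^*. By CRT, (Z/3324Z)^* ≅ (Z/4Z)^* × (Z/3Z)^* × (Z/277Z)^*. Each prime-power unit group is (Z/4Z)^* ≅ Z/2Z; (Z/3Z)^* ≅ Z/2Z; (Z/277Z)^* ≅ Z/276Z. Hence Gal(Q(zeta_3324)/Q) ≅ Z/2Z × Z/2Z × Z/276Z.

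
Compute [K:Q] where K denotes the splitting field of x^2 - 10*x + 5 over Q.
[K:Q] = 2

The discriminant of x^2 + (-10)*x + (5) is b^2 - 4c = 100 - (20) = 80. Since 80 is not a perfect square in Q, the polynomial is irreducible over Q. Its two roots generate a degree-2 extension, so [K:Q] = 2.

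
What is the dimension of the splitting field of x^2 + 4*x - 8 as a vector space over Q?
[K:Q] = 2

The discriminant of x^2 + (4)*x + (-8) is b^2 - 4c = 16 - (-32) = 48. Since 48 is not a perfect square in Q, the polynomial is irreducible over Q. Its two roots generate a degree-2 extension, so [K:Q] = 2.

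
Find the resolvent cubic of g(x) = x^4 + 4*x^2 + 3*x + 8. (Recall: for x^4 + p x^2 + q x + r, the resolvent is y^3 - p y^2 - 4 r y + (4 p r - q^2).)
h(y) = y^3 - 4*y^2 - 32*y + 119

Identify coefficients: p = 4, q = 3, r = 8.
Plug into h(y) = y^3 - p y^2 - 4 r y + (4 p r - q^2):
  h(y) = y^3 - (4) y^2 - 4*(8) y + (4*(4)*(8) - (3)^2)
       = y^3 + (-4) y^2 + (-32) y + (119).
Simplifying: h(y) = y^3 - 4*y^2 - 32*y + 119.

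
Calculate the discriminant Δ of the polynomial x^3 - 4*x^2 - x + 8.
Δ = 916

For x^3 + a x^2 + b x + c the discriminant is Δ = 18 a b c - 4 a^3 c + a^2 b^2 - 4 b^3 - 27 c^2.
Plug a = -4, b = -1, c = 8:
  18*(-4)*(-1)*(8) - 4*(-4)^3*(8) + (-4)^2*(-1)^2 - 4*(-1)^3 - 27*(8)^2
  = 576 + (2048) + 16 + (4) + (-1728)
  = 916.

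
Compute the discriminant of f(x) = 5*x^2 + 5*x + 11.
Δ = -195

For a quadratic a x^2 + b x + c the discriminant is Δ = b^2 - 4ac = (5)^2 - 4*(5)*(11) = 25 - (220) = -195.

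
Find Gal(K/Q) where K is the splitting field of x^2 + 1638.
Gal(K/Q) = Z/2Z (cyclic of order 2)

x^2 + 1638 is irreducible over Q since -1638 is not a rational square. The splitting field Q(sqrt(-1638)) has degree 2 over Q, and its unique nontrivial automorphism is sqrt(-1638) ↦ -sqrt(-1638). Hence Gal(Q(sqrt(-1638))/Q) = Z/2Z.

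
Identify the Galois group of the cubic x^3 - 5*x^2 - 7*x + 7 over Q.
Gal(K/Q) = S_3 (symmetric group of order 6)

Compute the discriminant of x^3 + (-5)*x^2 + (-7)*x + (7): Δ = 9184. Since Δ is not a rational square, the Galois group is not contained in A_3; it must be the full S_3 (irreducibility of the cubic rules out anything smaller).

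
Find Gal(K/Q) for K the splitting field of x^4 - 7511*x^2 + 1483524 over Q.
Gal(K/Q) = Z/2Z (cyclic of order 2)

f factors as (x^2 - 7308)(x^2 - 203), so the splitting field is K = Q(sqrt(7308), sqrt(203)). The squarefree part of 7308 is 203 and the squarefree part of 203 is also 203, so sqrt(7308) and sqrt(203) are both rational multiples of sqrt(203). Hence Q(sqrt(7308)) = Q(sqrt(203)) = Q(sqrt(203)), and the splitting field collapses to a single degree-2 extension with Galois group Z/2Z.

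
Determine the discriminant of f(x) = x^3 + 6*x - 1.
Δ = -891

For a depressed cubic x^3 + p x + q the discriminant is Δ = -4 p^3 - 27 q^2 = -4*(6)^3 - 27*(-1)^2 = -864 - 27 = -891.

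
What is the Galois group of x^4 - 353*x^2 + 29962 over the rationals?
Gal(K/Q) = V_4 (Klein four-group, Z/2Z × Z/2Z)

f factors as (x^2 - 211)(x^2 - 142), so the splitting field is K = Q(sqrt(211), sqrt(142)). The elements 211, 142, 29962 are all non-squares in Q, so sqrt(211) and sqrt(142) generate independent quadratic extensions. Thus [K:Q] = 4 and Gal(K/Q) is generated by the two order-2 automorphisms sqrt(211) ↦ -sqrt(211) and sqrt(142) ↦ -sqrt(142), giving V_4.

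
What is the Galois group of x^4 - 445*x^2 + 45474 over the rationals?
Gal(K/Q) = V_4 (Klein four-group, Z/2Z × Z/2Z)

f factors as (x^2 - 159)(x^2 - 286), so the splitting field is K = Q(sqrt(159), sqrt(286)). The elements 159, 286, 45474 are all non-squares in Q, so sqrt(159) and sqrt(286) generate independent quadratic extensions. Thus [K:Q] = 4 and Gal(K/Q) is generated by the two order-2 automorphisms sqrt(159) ↦ -sqrt(159) and sqrt(286) ↦ -sqrt(286), giving V_4.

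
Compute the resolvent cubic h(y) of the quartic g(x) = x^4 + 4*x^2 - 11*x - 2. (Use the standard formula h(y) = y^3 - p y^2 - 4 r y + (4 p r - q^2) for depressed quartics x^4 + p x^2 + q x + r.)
h(y) = y^3 - 4*y^2 + 8*y - 153

Identify coefficients: p = 4, q = -11, r = -2.
Plug into h(y) = y^3 - p y^2 - 4 r y + (4 p r - q^2):
  h(y) = y^3 - (4) y^2 - 4*(-2) y + (4*(4)*(-2) - (-11)^2)
       = y^3 + (-4) y^2 + (8) y + (-153).
Simplifying: h(y) = y^3 - 4*y^2 + 8*y - 153.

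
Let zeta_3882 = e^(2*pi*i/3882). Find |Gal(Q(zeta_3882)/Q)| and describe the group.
|Gal(Q(zeta_3882)/Q)| = phi(3882) = 1292; group ≅ (Z/3882Z)^* ≅ Z/2Z × Z/646Z

The n-th cyclotomic polynomial Φ_3882(x) is the minimal polynomial of zeta_3882 over Q and has degree phi(3882) = 1292. So Q(zeta_3882) is a degree-1292 Galois extension with Galois group (Z/3882Z)^*. By CRT, (Z/3882Z)^* ≅ (Z/2Z)^* × (Z/3Z)^* × (Z/647Z)^*. Each prime-power unit group is (Z/2Z)^* ≅ trivial group (order 1); (Z/3Z)^* ≅ Z/2Z; (Z/647Z)^* ≅ Z/646Z. Hence Gal(Q(zeta_3882)/Q) ≅ Z/2Z × Z/646Z.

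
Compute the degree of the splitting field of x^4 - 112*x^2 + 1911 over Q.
[K:Q] = 4

f factors as (x^2 - 21)(x^2 - 91); the splitting field is K = Q(sqrt(21), sqrt(91)). Since 21, 91, and 1911 are all non-squares in Q, the three subfields Q(sqrt(21)), Q(sqrt(91)), Q(sqrt(1911)) are distinct degree-2 extensions, so [K:Q] = 4 (Klein four Galois group).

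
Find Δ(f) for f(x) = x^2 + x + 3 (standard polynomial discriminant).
Δ = -11

For a quadratic a x^2 + b x + c the discriminant is Δ = b^2 - 4ac = (1)^2 - 4*(1)*(3) = 1 - (12) = -11.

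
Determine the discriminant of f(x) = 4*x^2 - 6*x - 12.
Δ = 228

For a quadratic a x^2 + b x + c the discriminant is Δ = b^2 - 4ac = (-6)^2 - 4*(4)*(-12) = 36 - (-192) = 228.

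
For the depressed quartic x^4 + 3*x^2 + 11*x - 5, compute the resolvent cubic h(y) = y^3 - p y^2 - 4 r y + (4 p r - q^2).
h(y) = y^3 - 3*y^2 + 20*y - 181

Identify coefficients: p = 3, q = 11, r = -5.
Plug into h(y) = y^3 - p y^2 - 4 r y + (4 p r - q^2):
  h(y) = y^3 - (3) y^2 - 4*(-5) y + (4*(3)*(-5) - (11)^2)
       = y^3 + (-3) y^2 + (20) y + (-181).
Simplifying: h(y) = y^3 - 3*y^2 + 20*y - 181.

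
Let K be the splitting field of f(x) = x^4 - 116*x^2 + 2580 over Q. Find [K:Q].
[K:Q] = 4

f factors as (x^2 - 86)(x^2 - 30); the splitting field is K = Q(sqrt(86), sqrt(30)). Since 86, 30, and 2580 are all non-squares in Q, the three subfields Q(sqrt(86)), Q(sqrt(30)), Q(sqrt(2580)) are distinct degree-2 extensions, so [K:Q] = 4 (Klein four Galois group).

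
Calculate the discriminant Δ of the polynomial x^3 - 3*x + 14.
Δ = -5184

For a depressed cubic x^3 + p x + q the discriminant is Δ = -4 p^3 - 27 q^2 = -4*(-3)^3 - 27*(14)^2 = 108 - 5292 = -5184.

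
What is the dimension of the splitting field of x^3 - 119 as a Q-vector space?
[K:Q] = 6

x^3 - 119 has one real root r = 119^(1/3) and two complex roots r*zeta_3, r*zeta_3^2 where zeta_3 = e^(2*pi*i/3). The splitting field is Q(r, zeta_3). [Q(r):Q] = 3 and [Q(zeta_3):Q] = 2 with gcd = 1, so [Q(r, zeta_3):Q] = 3 * 2 = 6.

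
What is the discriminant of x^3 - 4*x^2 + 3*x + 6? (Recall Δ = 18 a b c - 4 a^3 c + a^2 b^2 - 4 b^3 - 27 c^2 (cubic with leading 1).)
Δ = -696

For x^3 + a x^2 + b x + c the discriminant is Δ = 18 a b c - 4 a^3 c + a^2 b^2 - 4 b^3 - 27 c^2.
Plug a = -4, b = 3, c = 6:
  18*(-4)*(3)*(6) - 4*(-4)^3*(6) + (-4)^2*(3)^2 - 4*(3)^3 - 27*(6)^2
  = -1296 + (1536) + 144 + (-108) + (-972)
  = -696.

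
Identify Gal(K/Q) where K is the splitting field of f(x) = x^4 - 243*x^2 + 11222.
Gal(K/Q) = V_4 (Klein four-group, Z/2Z × Z/2Z)

f factors as (x^2 - 62)(x^2 - 181), so the splitting field is K = Q(sqrt(62), sqrt(181)). The elements 62, 181, 11222 are all non-squares in Q, so sqrt(62) and sqrt(181) generate independent quadratic extensions. Thus [K:Q] = 4 and Gal(K/Q) is generated by the two order-2 automorphisms sqrt(62) ↦ -sqrt(62) and sqrt(181) ↦ -sqrt(181), giving V_4.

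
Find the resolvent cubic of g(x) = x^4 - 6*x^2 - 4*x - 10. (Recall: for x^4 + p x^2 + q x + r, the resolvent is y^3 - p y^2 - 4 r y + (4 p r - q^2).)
h(y) = y^3 + 6*y^2 + 40*y + 224

Identify coefficients: p = -6, q = -4, r = -10.
Plug into h(y) = y^3 - p y^2 - 4 r y + (4 p r - q^2):
  h(y) = y^3 - (-6) y^2 - 4*(-10) y + (4*(-6)*(-10) - (-4)^2)
       = y^3 + (6) y^2 + (40) y + (224).
Simplifying: h(y) = y^3 + 6*y^2 + 40*y + 224.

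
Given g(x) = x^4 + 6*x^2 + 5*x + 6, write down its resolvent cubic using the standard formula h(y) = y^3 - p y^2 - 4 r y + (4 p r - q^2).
h(y) = y^3 - 6*y^2 - 24*y + 119

Identify coefficients: p = 6, q = 5, r = 6.
Plug into h(y) = y^3 - p y^2 - 4 r y + (4 p r - q^2):
  h(y) = y^3 - (6) y^2 - 4*(6) y + (4*(6)*(6) - (5)^2)
       = y^3 + (-6) y^2 + (-24) y + (119).
Simplifying: h(y) = y^3 - 6*y^2 - 24*y + 119.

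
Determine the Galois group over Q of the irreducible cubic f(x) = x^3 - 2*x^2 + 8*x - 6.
Gal(K/Q) = S_3 (symmetric group of order 6)

Compute the discriminant of x^3 + (-2)*x^2 + (8)*x + (-6): Δ = -1228. Since Δ is not a rational square, the Galois group is not contained in A_3; it must be the full S_3 (irreducibility of the cubic rules out anything smaller).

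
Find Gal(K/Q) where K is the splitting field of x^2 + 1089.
Gal(K/Q) = Z/2Z (cyclic of order 2)

x^2 + 1089 is irreducible over Q since -1089 is not a rational square. The splitting field Q(sqrt(-1089)) has degree 2 over Q, and its unique nontrivial automorphism is sqrt(-1089) ↦ -sqrt(-1089). Hence Gal(Q(sqrt(-1089))/Q) = Z/2Z.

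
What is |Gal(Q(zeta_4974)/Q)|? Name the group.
|Gal(Q(zeta_4974)/Q)| = phi(4974) = 1656; group ≅ (Z/4974Z)^* ≅ Z/2Z × Z/828Z

The n-th cyclotomic polynomial Φ_4974(x) is the minimal polynomial of zeta_4974 over Q and has degree phi(4974) = 1656. So Q(zeta_4974) is a degree-1656 Galois extension with Galois group (Z/4974Z)^*. By CRT, (Z/4974Z)^* ≅ (Z/2Z)^* × (Z/3Z)^* × (Z/829Z)^*. Each prime-power unit group is (Z/2Z)^* ≅ trivial group (order 1); (Z/3Z)^* ≅ Z/2Z; (Z/829Z)^* ≅ Z/828Z. Hence Gal(Q(zeta_4974)/Q) ≅ Z/2Z × Z/828Z.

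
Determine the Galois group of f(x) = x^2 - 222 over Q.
Gal(K/Q) = Z/2Z (cyclic of order 2)

x^2 - 222 is irreducible over Q since 222 is not a rational square. The splitting field Q(sqrt(222)) has degree 2 over Q, and its unique nontrivial automorphism is sqrt(222) ↦ -sqrt(222). Hence Gal(Q(sqrt(222))/Q) = Z/2Z.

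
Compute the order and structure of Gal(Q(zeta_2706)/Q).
|Gal(Q(zeta_2706)/Q)| = phi(2706) = 800; group ≅ (Z/2706Z)^* ≅ Z/2Z × Z/10Z × Z/40Z

The n-th cyclotomic polynomial Φ_2706(x) is the minimal polynomial of zeta_2706 over Q and has degree phi(2706) = 800. So Q(zeta_2706) is a degree-800 Galois extension with Galois group (Z/2706Z)^*. By CRT, (Z/2706Z)^* ≅ (Z/2Z)^* × (Z/3Z)^* × (Z/11Z)^* × (Z/41Z)^*. Each prime-power unit group is (Z/2Z)^* ≅ trivial group (order 1); (Z/3Z)^* ≅ Z/2Z; (Z/11Z)^* ≅ Z/10Z; (Z/41Z)^* ≅ Z/40Z. Hence Gal(Q(zeta_2706)/Q) ≅ Z/2Z × Z/10Z × Z/40Z.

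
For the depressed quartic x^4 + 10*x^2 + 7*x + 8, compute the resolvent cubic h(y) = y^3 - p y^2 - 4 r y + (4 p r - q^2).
h(y) = y^3 - 10*y^2 - 32*y + 271

Identify coefficients: p = 10, q = 7, r = 8.
Plug into h(y) = y^3 - p y^2 - 4 r y + (4 p r - q^2):
  h(y) = y^3 - (10) y^2 - 4*(8) y + (4*(10)*(8) - (7)^2)
       = y^3 + (-10) y^2 + (-32) y + (271).
Simplifying: h(y) = y^3 - 10*y^2 - 32*y + 271.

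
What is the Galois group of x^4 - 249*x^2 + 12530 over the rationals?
Gal(K/Q) = V_4 (Klein four-group, Z/2Z × Z/2Z)

f factors as (x^2 - 179)(x^2 - 70), so the splitting field is K = Q(sqrt(179), sqrt(70)). The elements 179, 70, 12530 are all non-squares in Q, so sqrt(179) and sqrt(70) generate independent quadratic extensions. Thus [K:Q] = 4 and Gal(K/Q) is generated by the two order-2 automorphisms sqrt(179) ↦ -sqrt(179) and sqrt(70) ↦ -sqrt(70), giving V_4.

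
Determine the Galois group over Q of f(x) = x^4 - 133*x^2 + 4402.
Gal(K/Q) = V_4 (Klein four-group, Z/2Z × Z/2Z)

f factors as (x^2 - 62)(x^2 - 71), so the splitting field is K = Q(sqrt(62), sqrt(71)). The elements 62, 71, 4402 are all non-squares in Q, so sqrt(62) and sqrt(71) generate independent quadratic extensions. Thus [K:Q] = 4 and Gal(K/Q) is generated by the two order-2 automorphisms sqrt(62) ↦ -sqrt(62) and sqrt(71) ↦ -sqrt(71), giving V_4.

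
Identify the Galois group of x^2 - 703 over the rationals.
Gal(K/Q) = Z/2Z (cyclic of order 2)

x^2 - 703 is irreducible over Q since 703 is not a rational square. The splitting field Q(sqrt(703)) has degree 2 over Q, and its unique nontrivial automorphism is sqrt(703) ↦ -sqrt(703). Hence Gal(Q(sqrt(703))/Q) = Z/2Z.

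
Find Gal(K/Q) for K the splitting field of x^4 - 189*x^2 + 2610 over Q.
Gal(K/Q) = V_4 (Klein four-group, Z/2Z × Z/2Z)

f factors as (x^2 - 15)(x^2 - 174), so the splitting field is K = Q(sqrt(15), sqrt(174)). The elements 15, 174, 2610 are all non-squares in Q, so sqrt(15) and sqrt(174) generate independent quadratic extensions. Thus [K:Q] = 4 and Gal(K/Q) is generated by the two order-2 automorphisms sqrt(15) ↦ -sqrt(15) and sqrt(174) ↦ -sqrt(174), giving V_4.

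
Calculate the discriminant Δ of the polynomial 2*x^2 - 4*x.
Δ = 16

For a quadratic a x^2 + b x + c the discriminant is Δ = b^2 - 4ac = (-4)^2 - 4*(2)*(0) = 16 - (0) = 16.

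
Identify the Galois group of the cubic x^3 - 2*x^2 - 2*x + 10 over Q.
Gal(K/Q) = S_3 (symmetric group of order 6)

Compute the discriminant of x^3 + (-2)*x^2 + (-2)*x + (10): Δ = -1612. Since Δ is not a rational square, the Galois group is not contained in A_3; it must be the full S_3 (irreducibility of the cubic rules out anything smaller).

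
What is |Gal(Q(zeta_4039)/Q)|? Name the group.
|Gal(Q(zeta_4039)/Q)| = phi(4039) = 3456; group ≅ (Z/4039Z)^* ≅ Z/6Z × Z/576Z

The n-th cyclotomic polynomial Φ_4039(x) is the minimal polynomial of zeta_4039 over Q and has degree phi(4039) = 3456. So Q(zeta_4039) is a degree-3456 Galois extension with Galois group (Z/4039Z)^*. By CRT, (Z/4039Z)^* ≅ (Z/7Z)^* × (Z/577Z)^*. Each prime-power unit group is (Z/7Z)^* ≅ Z/6Z; (Z/577Z)^* ≅ Z/576Z. Hence Gal(Q(zeta_4039)/Q) ≅ Z/6Z × Z/576Z.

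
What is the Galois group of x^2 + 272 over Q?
Gal(K/Q) = Z/2Z (cyclic of order 2)

x^2 + 272 is irreducible over Q since -272 is not a rational square. The splitting field Q(sqrt(-272)) has degree 2 over Q, and its unique nontrivial automorphism is sqrt(-272) ↦ -sqrt(-272). Hence Gal(Q(sqrt(-272))/Q) = Z/2Z.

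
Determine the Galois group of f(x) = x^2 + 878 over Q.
Gal(K/Q) = Z/2Z (cyclic of order 2)

x^2 + 878 is irreducible over Q since -878 is not a rational square. The splitting field Q(sqrt(-878)) has degree 2 over Q, and its unique nontrivial automorphism is sqrt(-878) ↦ -sqrt(-878). Hence Gal(Q(sqrt(-878))/Q) = Z/2Z.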